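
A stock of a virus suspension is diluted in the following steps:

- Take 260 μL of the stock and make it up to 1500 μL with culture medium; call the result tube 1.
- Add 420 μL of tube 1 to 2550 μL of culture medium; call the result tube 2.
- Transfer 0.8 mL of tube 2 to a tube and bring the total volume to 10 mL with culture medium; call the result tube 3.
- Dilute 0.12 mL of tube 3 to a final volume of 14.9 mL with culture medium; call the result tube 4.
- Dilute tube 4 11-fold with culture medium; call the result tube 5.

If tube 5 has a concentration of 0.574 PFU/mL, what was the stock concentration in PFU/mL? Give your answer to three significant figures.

4.00 × 10^5 PFU/mL

Step 1: 260 μL brought to 1500 μL → factor 1500/260 = 5.7692
Step 2: 420 μL + 2550 μL = 2970 μL total → factor 2970/420 = 7.0714
Step 3: 0.8 mL brought to 10 mL → factor 10/0.8 = 12.5
Step 4: 0.12 mL brought to 14.9 mL → factor 14.9/0.12 = 124.17
Step 5: 11-fold → factor 11
Overall dilution factor = 5.7692 × 7.0714 × 12.5 × 124.17 × 11 = 6.9652 × 10^5
Stock = 0.574 PFU/mL × 6.9652 × 10^5 = 4.00 × 10^5 PFU/mL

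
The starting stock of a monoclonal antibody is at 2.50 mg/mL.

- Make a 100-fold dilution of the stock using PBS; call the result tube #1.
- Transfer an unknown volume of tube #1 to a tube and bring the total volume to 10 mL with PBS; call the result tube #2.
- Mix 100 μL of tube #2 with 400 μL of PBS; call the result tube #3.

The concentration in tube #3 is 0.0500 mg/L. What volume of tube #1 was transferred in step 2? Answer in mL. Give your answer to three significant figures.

0.100 mL

Step 1: 100-fold → factor 100
Step 2: v brought to 10 mL → factor = 10 mL/v
Step 3: 100 μL + 400 μL = 500 μL total → factor 500/100 = 5
Product of known-step factors = 500
Overall factor = 2.50 mg/mL / (0.0500 mg/L) = 50000
Step-2 factor = 50000 / 500 = 100
v = 10 mL / 100 = 0.100 mL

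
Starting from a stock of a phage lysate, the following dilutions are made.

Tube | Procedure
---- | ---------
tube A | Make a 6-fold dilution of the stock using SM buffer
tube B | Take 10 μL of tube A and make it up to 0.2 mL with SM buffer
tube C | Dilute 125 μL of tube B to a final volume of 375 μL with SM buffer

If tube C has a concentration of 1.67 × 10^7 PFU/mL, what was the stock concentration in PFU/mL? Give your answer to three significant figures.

6.01 × 10^9 PFU/mL

Step 1: 6-fold → factor 6
Step 2: 10 μL brought to 0.2 mL → factor 200/10 = 20
Step 3: 125 μL brought to 375 μL → factor 375/125 = 3
Overall dilution factor = 6 × 20 × 3 = 360
Stock = 1.67 × 10^7 PFU/mL × 360 = 6.01 × 10^9 PFU/mL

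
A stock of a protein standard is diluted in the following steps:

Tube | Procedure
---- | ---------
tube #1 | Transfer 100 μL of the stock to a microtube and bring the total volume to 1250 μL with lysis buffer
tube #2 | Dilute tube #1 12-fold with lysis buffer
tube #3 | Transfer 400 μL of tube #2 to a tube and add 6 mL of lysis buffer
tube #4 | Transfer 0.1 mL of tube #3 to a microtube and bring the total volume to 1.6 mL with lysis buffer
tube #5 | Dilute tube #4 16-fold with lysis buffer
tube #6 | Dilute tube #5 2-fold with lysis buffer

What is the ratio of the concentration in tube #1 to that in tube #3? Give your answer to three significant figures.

192

Step 1: 100 μL brought to 1250 μL → factor 1250/100 = 12.5
Step 2: 12-fold → factor 12
Step 3: 400 μL + 6 mL = 6400 μL total → factor 6400/400 = 16
Dilution factor to tube #1 = 12.5; to tube #3 = 2400
[tube #1]/[tube #3] = (factor to tube #3)/(factor to tube #1) = 2400/12.5 = 192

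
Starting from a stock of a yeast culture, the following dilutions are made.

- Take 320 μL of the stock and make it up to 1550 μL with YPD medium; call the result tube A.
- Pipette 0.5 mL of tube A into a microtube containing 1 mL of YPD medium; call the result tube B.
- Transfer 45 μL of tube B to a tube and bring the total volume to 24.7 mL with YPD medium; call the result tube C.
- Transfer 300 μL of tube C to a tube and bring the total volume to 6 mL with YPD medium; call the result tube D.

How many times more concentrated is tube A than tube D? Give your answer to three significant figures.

3.29 × 10^4

Step 1: 320 μL brought to 1550 μL → factor 1550/320 = 4.8438
Step 2: 0.5 mL + 1 mL = 1.5 mL total → factor 1.5/0.5 = 3
Step 3: 45 μL brought to 24.7 mL → factor 24700/45 = 548.89
Step 4: 300 μL brought to 6 mL → factor 6000/300 = 20
Dilution factor to tube A = 4.8438; to tube D = 1.5952 × 10^5
[tube A]/[tube D] = (factor to tube D)/(factor to tube A) = 1.5952 × 10^5/4.8438 = 3.29 × 10^4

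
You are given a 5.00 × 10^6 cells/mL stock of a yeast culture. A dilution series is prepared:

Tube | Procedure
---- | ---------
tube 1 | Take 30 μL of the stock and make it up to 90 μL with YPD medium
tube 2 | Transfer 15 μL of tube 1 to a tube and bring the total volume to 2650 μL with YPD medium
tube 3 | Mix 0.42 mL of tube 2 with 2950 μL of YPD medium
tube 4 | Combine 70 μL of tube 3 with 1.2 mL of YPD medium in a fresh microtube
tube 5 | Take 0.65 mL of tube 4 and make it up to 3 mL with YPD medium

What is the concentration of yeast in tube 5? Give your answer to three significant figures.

14.0 cells/mL

Step 1: 30 μL brought to 90 μL → factor 90/30 = 3
Step 2: 15 μL brought to 2650 μL → factor 2650/15 = 176.67
Step 3: 0.42 mL + 2950 μL = 3.37 mL total → factor 3.37/0.42 = 8.0238
Step 4: 70 μL + 1.2 mL = 1270 μL total → factor 1270/70 = 18.143
Step 5: 0.65 mL brought to 3 mL → factor 3/0.65 = 4.6154
Overall dilution factor = 3 × 176.67 × 8.0238 × 18.143 × 4.6154 = 3.561 × 10^5
Final = 5.00 × 10^6 cells/mL / 3.561 × 10^5 = 14.0 cells/mL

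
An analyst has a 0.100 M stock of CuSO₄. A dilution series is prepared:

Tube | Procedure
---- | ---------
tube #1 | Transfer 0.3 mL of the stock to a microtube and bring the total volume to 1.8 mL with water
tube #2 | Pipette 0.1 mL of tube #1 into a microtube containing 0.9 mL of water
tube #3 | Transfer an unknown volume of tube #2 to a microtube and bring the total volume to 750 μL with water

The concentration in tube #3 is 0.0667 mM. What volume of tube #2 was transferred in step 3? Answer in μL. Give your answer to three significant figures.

30.0 μL

Step 1: 0.3 mL brought to 1.8 mL → factor 1.8/0.3 = 6
Step 2: 0.1 mL + 0.9 mL = 1 mL total → factor 1/0.1 = 10
Step 3: v brought to 750 μL → factor = 750 μL/v
Product of known-step factors = 60
Overall factor = 0.100 M / (0.0667 mM) = 1499.3
Step-3 factor = 1499.3 / 60 = 24.988
v = 750 μL / 24.988 = 30.0 μL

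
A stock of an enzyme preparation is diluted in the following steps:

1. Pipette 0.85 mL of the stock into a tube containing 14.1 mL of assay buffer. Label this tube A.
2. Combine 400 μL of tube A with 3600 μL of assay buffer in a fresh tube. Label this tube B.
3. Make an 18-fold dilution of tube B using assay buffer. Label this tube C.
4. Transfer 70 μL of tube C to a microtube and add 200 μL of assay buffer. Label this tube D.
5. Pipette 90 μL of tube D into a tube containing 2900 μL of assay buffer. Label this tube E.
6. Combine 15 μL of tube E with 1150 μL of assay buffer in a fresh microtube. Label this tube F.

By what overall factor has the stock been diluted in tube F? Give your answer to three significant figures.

3.15 × 10^7

Step 1: 0.85 mL + 14.1 mL = 14.95 mL total → factor 14.95/0.85 = 17.588
Step 2: 400 μL + 3600 μL = 4000 μL total → factor 4000/400 = 10
Step 3: 18-fold → factor 18
Step 4: 70 μL + 200 μL = 270 μL total → factor 270/70 = 3.8571
Step 5: 90 μL + 2900 μL = 2990 μL total → factor 2990/90 = 33.222
Step 6: 15 μL + 1150 μL = 1165 μL total → factor 1165/15 = 77.667
Overall dilution factor = 17.588 × 10 × 18 × 3.8571 × 33.222 × 77.667 = 3.1508 × 10^7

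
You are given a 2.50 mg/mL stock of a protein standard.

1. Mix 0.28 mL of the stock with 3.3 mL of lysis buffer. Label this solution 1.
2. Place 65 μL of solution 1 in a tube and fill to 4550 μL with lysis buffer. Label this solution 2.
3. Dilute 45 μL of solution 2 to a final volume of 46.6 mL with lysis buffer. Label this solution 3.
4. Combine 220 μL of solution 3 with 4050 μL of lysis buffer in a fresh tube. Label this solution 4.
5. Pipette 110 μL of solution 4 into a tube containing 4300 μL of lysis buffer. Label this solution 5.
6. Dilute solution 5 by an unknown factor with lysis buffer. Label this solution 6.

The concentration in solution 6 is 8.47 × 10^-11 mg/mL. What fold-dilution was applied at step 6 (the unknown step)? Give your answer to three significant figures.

Step 1: 0.28 mL + 3.3 mL = 3.58 mL total → factor 3.58/0.28 = 12.786
Step 2: 65 μL brought to 4550 μL → factor 4550/65 = 70
Step 3: 45 μL brought to 46.6 mL → factor 46600/45 = 1035.6
Step 4: 220 μL + 4050 μL = 4270 μL total → factor 4270/220 = 19.409
Step 5: 110 μL + 4300 μL = 4410 μL total → factor 4410/110 = 40.091
Step 6: unknown factor x
Product of known-step factors = 7.2119 × 10^8
Overall factor = 2.50 mg/mL / (8.47 × 10^-11 mg/mL) = 2.9516 × 10^10
x = 2.9516 × 10^10 / 7.2119 × 10^8 = 40.9

40.9-fold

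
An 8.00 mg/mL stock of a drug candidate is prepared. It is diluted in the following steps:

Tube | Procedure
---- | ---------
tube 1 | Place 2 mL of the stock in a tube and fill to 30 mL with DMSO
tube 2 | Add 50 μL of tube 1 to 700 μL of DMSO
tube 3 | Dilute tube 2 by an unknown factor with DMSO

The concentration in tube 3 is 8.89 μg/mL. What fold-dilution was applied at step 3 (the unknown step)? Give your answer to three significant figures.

Step 1: 2 mL brought to 30 mL → factor 30/2 = 15
Step 2: 50 μL + 700 μL = 750 μL total → factor 750/50 = 15
Step 3: unknown factor x
Product of known-step factors = 225
Overall factor = 8.00 mg/mL / (8.89 μg/mL) = 899.89
x = 899.89 / 225 = 4.00

4.00-fold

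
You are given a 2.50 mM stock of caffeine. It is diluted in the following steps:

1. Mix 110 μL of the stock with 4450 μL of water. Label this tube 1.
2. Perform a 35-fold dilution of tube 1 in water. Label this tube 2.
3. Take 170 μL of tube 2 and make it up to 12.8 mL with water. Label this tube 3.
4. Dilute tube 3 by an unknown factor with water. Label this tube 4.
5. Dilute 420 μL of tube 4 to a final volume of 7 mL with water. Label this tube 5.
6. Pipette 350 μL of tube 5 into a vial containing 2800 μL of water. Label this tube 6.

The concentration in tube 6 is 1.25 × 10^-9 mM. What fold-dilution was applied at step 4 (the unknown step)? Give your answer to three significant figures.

122-fold

Step 1: 110 μL + 4450 μL = 4560 μL total → factor 4560/110 = 41.455
Step 2: 35-fold → factor 35
Step 3: 170 μL brought to 12.8 mL → factor 12800/170 = 75.294
Step 4: unknown factor x
Step 5: 420 μL brought to 7 mL → factor 7000/420 = 16.667
Step 6: 350 μL + 2800 μL = 3150 μL total → factor 3150/350 = 9
Product of known-step factors = 1.6387 × 10^7
Overall factor = 2.50 mM / (1.25 × 10^-9 mM) = 2 × 10^9
x = 2 × 10^9 / 1.6387 × 10^7 = 122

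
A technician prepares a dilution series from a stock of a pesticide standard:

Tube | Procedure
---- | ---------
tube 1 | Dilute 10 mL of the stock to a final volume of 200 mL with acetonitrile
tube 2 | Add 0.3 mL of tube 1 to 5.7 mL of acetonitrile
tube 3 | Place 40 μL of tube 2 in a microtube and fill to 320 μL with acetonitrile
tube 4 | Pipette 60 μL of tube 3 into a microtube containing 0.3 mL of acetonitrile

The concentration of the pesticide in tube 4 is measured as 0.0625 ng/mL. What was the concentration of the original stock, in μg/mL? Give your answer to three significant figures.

Step 1: 10 mL brought to 200 mL → factor 200/10 = 20
Step 2: 0.3 mL + 5.7 mL = 6 mL total → factor 6/0.3 = 20
Step 3: 40 μL brought to 320 μL → factor 320/40 = 8
Step 4: 60 μL + 0.3 mL = 360 μL total → factor 360/60 = 6
Overall dilution factor = 20 × 20 × 8 × 6 = 19200
Stock = 0.0625 ng/mL × 19200 = 1200 ng/mL = 1.20 μg/mL

1.20 μg/mL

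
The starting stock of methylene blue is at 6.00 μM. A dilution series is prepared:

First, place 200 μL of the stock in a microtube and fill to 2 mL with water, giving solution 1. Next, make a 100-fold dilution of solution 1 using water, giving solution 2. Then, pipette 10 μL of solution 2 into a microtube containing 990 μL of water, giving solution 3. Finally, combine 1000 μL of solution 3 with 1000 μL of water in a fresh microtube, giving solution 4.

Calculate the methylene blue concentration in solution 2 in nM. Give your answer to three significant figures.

6.00 nM

Step 1: 200 μL brought to 2 mL → factor 2000/200 = 10
Step 2: 100-fold → factor 100
Dilution factor through solution 2 = 10 × 100 = 1000
[solution 2] = 6.00 μM / 1000 = 0.006000 μM = 6.00 nM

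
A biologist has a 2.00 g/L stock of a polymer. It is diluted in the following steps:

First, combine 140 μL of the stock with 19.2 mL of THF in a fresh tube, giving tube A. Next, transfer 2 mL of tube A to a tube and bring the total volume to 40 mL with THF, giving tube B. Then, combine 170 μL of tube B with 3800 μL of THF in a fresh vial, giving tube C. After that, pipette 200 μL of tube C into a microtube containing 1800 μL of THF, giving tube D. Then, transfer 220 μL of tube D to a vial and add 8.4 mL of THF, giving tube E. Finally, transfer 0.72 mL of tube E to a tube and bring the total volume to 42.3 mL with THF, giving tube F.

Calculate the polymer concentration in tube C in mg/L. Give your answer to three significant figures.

Step 1: 140 μL + 19.2 mL = 19340 μL total → factor 19340/140 = 138.14
Step 2: 2 mL brought to 40 mL → factor 40/2 = 20
Step 3: 170 μL + 3800 μL = 3970 μL total → factor 3970/170 = 23.353
Dilution factor through tube C = 138.14 × 20 × 23.353 = 64521
[tube C] = 2.00 g/L / 64521 = 3.100 × 10^-5 g/L = 0.0310 mg/L

0.0310 mg/L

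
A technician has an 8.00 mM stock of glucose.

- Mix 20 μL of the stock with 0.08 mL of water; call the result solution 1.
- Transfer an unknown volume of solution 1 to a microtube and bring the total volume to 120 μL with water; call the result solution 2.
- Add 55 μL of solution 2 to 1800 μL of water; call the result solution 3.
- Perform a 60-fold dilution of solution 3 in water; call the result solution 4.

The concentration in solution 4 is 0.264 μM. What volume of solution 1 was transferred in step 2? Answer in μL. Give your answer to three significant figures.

Step 1: 20 μL + 0.08 mL = 100 μL total → factor 100/20 = 5
Step 2: v brought to 120 μL → factor = 120 μL/v
Step 3: 55 μL + 1800 μL = 1855 μL total → factor 1855/55 = 33.727
Step 4: 60-fold → factor 60
Product of known-step factors = 10118
Overall factor = 8.00 mM / (0.264 μM) = 30303
Step-2 factor = 30303 / 10118 = 2.9949
v = 120 μL / 2.9949 = 40.1 μL

40.1 μL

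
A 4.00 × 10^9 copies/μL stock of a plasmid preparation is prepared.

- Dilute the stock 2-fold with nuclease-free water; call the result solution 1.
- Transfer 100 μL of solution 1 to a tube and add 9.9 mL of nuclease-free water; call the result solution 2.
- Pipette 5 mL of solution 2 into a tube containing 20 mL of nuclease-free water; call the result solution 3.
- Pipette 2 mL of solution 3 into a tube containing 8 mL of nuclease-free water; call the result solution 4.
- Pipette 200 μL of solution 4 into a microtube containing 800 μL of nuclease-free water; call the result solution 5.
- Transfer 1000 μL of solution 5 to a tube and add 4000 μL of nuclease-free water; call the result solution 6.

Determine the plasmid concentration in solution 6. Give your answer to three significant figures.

3.20 × 10^4 copies/μL

Step 1: 2-fold → factor 2
Step 2: 100 μL + 9.9 mL = 10000 μL total → factor 10000/100 = 100
Step 3: 5 mL + 20 mL = 25 mL total → factor 25/5 = 5
Step 4: 2 mL + 8 mL = 10 mL total → factor 10/2 = 5
Step 5: 200 μL + 800 μL = 1000 μL total → factor 1000/200 = 5
Step 6: 1000 μL + 4000 μL = 5000 μL total → factor 5000/1000 = 5
Overall dilution factor = 2 × 100 × 5 × 5 × 5 × 5 = 1.25 × 10^5
Final = 4.00 × 10^9 copies/μL / 1.25 × 10^5 = 3.20 × 10^4 copies/μL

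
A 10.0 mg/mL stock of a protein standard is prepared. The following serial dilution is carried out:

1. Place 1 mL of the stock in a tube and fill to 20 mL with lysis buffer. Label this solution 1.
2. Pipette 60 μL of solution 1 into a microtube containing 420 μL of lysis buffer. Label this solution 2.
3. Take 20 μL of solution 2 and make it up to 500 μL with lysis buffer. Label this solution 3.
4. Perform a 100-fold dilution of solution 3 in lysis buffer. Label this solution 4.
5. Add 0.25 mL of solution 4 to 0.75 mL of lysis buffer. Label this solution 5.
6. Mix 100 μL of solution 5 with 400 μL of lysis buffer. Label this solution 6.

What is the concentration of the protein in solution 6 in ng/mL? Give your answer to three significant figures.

Step 1: 1 mL brought to 20 mL → factor 20/1 = 20
Step 2: 60 μL + 420 μL = 480 μL total → factor 480/60 = 8
Step 3: 20 μL brought to 500 μL → factor 500/20 = 25
Step 4: 100-fold → factor 100
Step 5: 0.25 mL + 0.75 mL = 1 mL total → factor 1/0.25 = 4
Step 6: 100 μL + 400 μL = 500 μL total → factor 500/100 = 5
Overall dilution factor = 20 × 8 × 25 × 100 × 4 × 5 = 8 × 10^6
Final = 10.0 mg/mL / 8 × 10^6 = 1.250 × 10^-6 mg/mL = 1.25 ng/mL

1.25 ng/mL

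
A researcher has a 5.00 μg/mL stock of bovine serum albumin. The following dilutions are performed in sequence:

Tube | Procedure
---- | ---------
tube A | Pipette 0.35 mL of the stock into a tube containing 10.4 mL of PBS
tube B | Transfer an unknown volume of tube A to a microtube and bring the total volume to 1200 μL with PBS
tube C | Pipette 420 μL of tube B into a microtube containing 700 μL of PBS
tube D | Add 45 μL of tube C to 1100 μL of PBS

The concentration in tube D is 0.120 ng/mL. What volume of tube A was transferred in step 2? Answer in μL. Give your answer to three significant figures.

60.0 μL

Step 1: 0.35 mL + 10.4 mL = 10.75 mL total → factor 10.75/0.35 = 30.714
Step 2: v brought to 1200 μL → factor = 1200 μL/v
Step 3: 420 μL + 700 μL = 1120 μL total → factor 1120/420 = 2.6667
Step 4: 45 μL + 1100 μL = 1145 μL total → factor 1145/45 = 25.444
Product of known-step factors = 2084
Overall factor = 5.00 μg/mL / (0.120 ng/mL) = 41667
Step-2 factor = 41667 / 2084 = 19.993
v = 1200 μL / 19.993 = 60.0 μL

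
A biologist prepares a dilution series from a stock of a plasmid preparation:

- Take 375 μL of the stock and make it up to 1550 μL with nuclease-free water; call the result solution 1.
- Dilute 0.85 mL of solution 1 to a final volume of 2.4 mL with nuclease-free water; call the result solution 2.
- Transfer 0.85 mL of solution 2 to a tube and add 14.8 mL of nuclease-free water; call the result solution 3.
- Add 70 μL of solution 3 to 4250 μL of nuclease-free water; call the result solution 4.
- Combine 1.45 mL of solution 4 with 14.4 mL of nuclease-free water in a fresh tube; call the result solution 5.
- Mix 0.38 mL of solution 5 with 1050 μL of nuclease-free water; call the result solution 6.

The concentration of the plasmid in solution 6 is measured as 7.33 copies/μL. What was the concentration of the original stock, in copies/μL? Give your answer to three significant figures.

4.00 × 10^6 copies/μL

Step 1: 375 μL brought to 1550 μL → factor 1550/375 = 4.1333
Step 2: 0.85 mL brought to 2.4 mL → factor 2.4/0.85 = 2.8235
Step 3: 0.85 mL + 14.8 mL = 15.65 mL total → factor 15.65/0.85 = 18.412
Step 4: 70 μL + 4250 μL = 4320 μL total → factor 4320/70 = 61.714
Step 5: 1.45 mL + 14.4 mL = 15.85 mL total → factor 15.85/1.45 = 10.931
Step 6: 0.38 mL + 1050 μL = 1.43 mL total → factor 1.43/0.38 = 3.7632
Overall dilution factor = 4.1333 × 2.8235 × 18.412 × 61.714 × 10.931 × 3.7632 = 5.4549 × 10^5
Stock = 7.33 copies/μL × 5.4549 × 10^5 = 4.00 × 10^6 copies/μL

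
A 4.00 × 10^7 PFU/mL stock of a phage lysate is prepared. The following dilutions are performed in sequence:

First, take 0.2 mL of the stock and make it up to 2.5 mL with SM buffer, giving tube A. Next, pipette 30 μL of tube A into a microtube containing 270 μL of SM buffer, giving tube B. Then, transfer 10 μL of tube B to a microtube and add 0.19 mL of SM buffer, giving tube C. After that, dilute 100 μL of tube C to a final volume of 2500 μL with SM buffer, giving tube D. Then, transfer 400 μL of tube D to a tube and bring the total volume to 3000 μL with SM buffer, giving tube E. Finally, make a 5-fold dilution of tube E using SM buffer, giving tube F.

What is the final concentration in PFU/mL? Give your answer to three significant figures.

Step 1: 0.2 mL brought to 2.5 mL → factor 2.5/0.2 = 12.5
Step 2: 30 μL + 270 μL = 300 μL total → factor 300/30 = 10
Step 3: 10 μL + 0.19 mL = 200 μL total → factor 200/10 = 20
Step 4: 100 μL brought to 2500 μL → factor 2500/100 = 25
Step 5: 400 μL brought to 3000 μL → factor 3000/400 = 7.5
Step 6: 5-fold → factor 5
Overall dilution factor = 12.5 × 10 × 20 × 25 × 7.5 × 5 = 2.3438 × 10^6
Final = 4.00 × 10^7 PFU/mL / 2.3438 × 10^6 = 17.1 PFU/mL

17.1 PFU/mL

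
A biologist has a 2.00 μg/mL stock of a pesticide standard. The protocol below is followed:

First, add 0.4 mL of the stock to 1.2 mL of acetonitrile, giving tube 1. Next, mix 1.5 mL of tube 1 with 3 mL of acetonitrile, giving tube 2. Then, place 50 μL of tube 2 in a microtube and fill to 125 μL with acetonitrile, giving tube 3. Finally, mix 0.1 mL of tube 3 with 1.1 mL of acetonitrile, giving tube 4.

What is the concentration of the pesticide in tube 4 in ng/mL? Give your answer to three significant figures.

Step 1: 0.4 mL + 1.2 mL = 1.6 mL total → factor 1.6/0.4 = 4
Step 2: 1.5 mL + 3 mL = 4.5 mL total → factor 4.5/1.5 = 3
Step 3: 50 μL brought to 125 μL → factor 125/50 = 2.5
Step 4: 0.1 mL + 1.1 mL = 1.2 mL total → factor 1.2/0.1 = 12
Dilution factor through tube 4 = 4 × 3 × 2.5 × 12 = 360
[tube 4] = 2.00 μg/mL / 360 = 0.005556 μg/mL = 5.56 ng/mL

5.56 ng/mL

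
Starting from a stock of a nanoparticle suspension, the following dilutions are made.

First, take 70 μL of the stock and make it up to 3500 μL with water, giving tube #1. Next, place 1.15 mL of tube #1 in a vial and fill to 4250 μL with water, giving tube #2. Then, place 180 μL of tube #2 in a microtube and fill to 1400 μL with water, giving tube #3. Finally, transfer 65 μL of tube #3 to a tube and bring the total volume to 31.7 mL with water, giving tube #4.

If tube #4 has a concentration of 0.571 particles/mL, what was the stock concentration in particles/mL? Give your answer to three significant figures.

Step 1: 70 μL brought to 3500 μL → factor 3500/70 = 50
Step 2: 1.15 mL brought to 4250 μL → factor 4.25/1.15 = 3.6957
Step 3: 180 μL brought to 1400 μL → factor 1400/180 = 7.7778
Step 4: 65 μL brought to 31.7 mL → factor 31700/65 = 487.69
Overall dilution factor = 50 × 3.6957 × 7.7778 × 487.69 = 7.0091 × 10^5
Stock = 0.571 particles/mL × 7.0091 × 10^5 = 4.00 × 10^5 particles/mL

4.00 × 10^5 particles/mL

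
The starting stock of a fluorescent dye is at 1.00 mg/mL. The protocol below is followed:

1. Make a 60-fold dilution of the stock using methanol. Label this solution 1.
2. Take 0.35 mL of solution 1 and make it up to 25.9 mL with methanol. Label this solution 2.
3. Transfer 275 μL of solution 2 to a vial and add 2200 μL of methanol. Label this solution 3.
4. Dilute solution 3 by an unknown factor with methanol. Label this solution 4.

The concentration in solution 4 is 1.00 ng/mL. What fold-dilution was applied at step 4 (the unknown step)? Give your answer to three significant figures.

Step 1: 60-fold → factor 60
Step 2: 0.35 mL brought to 25.9 mL → factor 25.9/0.35 = 74
Step 3: 275 μL + 2200 μL = 2475 μL total → factor 2475/275 = 9
Step 4: unknown factor x
Product of known-step factors = 39960
Overall factor = 1.00 mg/mL / (1.00 ng/mL) = 1 × 10^6
x = 1 × 10^6 / 39960 = 25.0

25.0-fold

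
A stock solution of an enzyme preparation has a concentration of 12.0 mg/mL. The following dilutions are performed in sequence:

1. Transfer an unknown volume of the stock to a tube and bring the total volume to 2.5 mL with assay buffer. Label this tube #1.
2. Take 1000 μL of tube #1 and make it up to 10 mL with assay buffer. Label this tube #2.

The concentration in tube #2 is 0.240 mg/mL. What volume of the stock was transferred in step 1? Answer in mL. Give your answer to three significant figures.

Step 1: v brought to 2.5 mL → factor = 2.5 mL/v
Step 2: 1000 μL brought to 10 mL → factor 10000/1000 = 10
Product of known-step factors = 10
Overall factor = 12.0 mg/mL / (0.240 mg/mL) = 50
Step-1 factor = 50 / 10 = 5
v = 2.5 mL / 5 = 0.500 mL

0.500 mL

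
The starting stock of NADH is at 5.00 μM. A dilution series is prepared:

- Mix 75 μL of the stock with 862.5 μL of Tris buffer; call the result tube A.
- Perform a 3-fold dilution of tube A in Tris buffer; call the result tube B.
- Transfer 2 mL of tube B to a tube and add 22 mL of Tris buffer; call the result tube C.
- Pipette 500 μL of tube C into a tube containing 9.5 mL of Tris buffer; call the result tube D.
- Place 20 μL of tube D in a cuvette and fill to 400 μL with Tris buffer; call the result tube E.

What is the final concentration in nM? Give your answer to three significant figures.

0.0278 nM

Step 1: 75 μL + 862.5 μL = 937.5 μL total → factor 937.5/75 = 12.5
Step 2: 3-fold → factor 3
Step 3: 2 mL + 22 mL = 24 mL total → factor 24/2 = 12
Step 4: 500 μL + 9.5 mL = 10000 μL total → factor 10000/500 = 20
Step 5: 20 μL brought to 400 μL → factor 400/20 = 20
Overall dilution factor = 12.5 × 3 × 12 × 20 × 20 = 1.8 × 10^5
Final = 5.00 μM / 1.8 × 10^5 = 2.778 × 10^-5 μM = 0.0278 nM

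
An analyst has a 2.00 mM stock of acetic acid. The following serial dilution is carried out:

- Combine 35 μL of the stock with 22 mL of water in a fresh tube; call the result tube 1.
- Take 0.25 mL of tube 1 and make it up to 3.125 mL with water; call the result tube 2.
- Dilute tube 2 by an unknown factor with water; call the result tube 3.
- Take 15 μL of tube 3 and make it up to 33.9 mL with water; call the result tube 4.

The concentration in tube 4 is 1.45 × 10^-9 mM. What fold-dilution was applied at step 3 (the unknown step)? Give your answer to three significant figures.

77.6-fold

Step 1: 35 μL + 22 mL = 22035 μL total → factor 22035/35 = 629.57
Step 2: 0.25 mL brought to 3.125 mL → factor 3.125/0.25 = 12.5
Step 3: unknown factor x
Step 4: 15 μL brought to 33.9 mL → factor 33900/15 = 2260
Product of known-step factors = 1.7785 × 10^7
Overall factor = 2.00 mM / (1.45 × 10^-9 mM) = 1.3793 × 10^9
x = 1.3793 × 10^9 / 1.7785 × 10^7 = 77.6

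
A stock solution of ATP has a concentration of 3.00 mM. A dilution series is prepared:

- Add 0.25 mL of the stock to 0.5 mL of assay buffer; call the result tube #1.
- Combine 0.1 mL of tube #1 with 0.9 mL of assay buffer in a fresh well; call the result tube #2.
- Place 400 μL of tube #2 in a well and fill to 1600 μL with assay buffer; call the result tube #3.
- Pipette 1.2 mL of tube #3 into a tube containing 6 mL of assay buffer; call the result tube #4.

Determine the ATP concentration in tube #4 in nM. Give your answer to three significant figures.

Step 1: 0.25 mL + 0.5 mL = 0.75 mL total → factor 0.75/0.25 = 3
Step 2: 0.1 mL + 0.9 mL = 1 mL total → factor 1/0.1 = 10
Step 3: 400 μL brought to 1600 μL → factor 1600/400 = 4
Step 4: 1.2 mL + 6 mL = 7.2 mL total → factor 7.2/1.2 = 6
Overall dilution factor = 3 × 10 × 4 × 6 = 720
Final = 3.00 mM / 720 = 0.004167 mM = 4.17 × 10^3 nM

4.17 × 10^3 nM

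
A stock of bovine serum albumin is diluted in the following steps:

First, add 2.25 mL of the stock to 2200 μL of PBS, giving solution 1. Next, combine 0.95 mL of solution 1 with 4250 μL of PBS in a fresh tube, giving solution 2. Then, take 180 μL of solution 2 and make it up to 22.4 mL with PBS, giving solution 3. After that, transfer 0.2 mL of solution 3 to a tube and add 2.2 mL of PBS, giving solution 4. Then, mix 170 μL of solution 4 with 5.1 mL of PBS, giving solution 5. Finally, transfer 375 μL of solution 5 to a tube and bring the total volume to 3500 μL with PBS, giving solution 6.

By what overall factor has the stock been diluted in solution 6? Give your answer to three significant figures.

Step 1: 2.25 mL + 2200 μL = 4.45 mL total → factor 4.45/2.25 = 1.9778
Step 2: 0.95 mL + 4250 μL = 5.2 mL total → factor 5.2/0.95 = 5.4737
Step 3: 180 μL brought to 22.4 mL → factor 22400/180 = 124.44
Step 4: 0.2 mL + 2.2 mL = 2.4 mL total → factor 2.4/0.2 = 12
Step 5: 170 μL + 5.1 mL = 5270 μL total → factor 5270/170 = 31
Step 6: 375 μL brought to 3500 μL → factor 3500/375 = 9.3333
Overall dilution factor = 1.9778 × 5.4737 × 124.44 × 12 × 31 × 9.3333 = 4.6775 × 10^6

4.68 × 10^6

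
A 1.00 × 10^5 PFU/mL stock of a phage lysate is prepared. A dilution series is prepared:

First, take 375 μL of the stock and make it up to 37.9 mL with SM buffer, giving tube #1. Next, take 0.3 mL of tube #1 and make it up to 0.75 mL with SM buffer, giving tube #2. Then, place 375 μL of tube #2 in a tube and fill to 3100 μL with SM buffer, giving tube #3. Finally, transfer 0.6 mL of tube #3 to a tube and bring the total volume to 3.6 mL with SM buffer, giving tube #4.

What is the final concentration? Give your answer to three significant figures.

Step 1: 375 μL brought to 37.9 mL → factor 37900/375 = 101.07
Step 2: 0.3 mL brought to 0.75 mL → factor 0.75/0.3 = 2.5
Step 3: 375 μL brought to 3100 μL → factor 3100/375 = 8.2667
Step 4: 0.6 mL brought to 3.6 mL → factor 3.6/0.6 = 6
Overall dilution factor = 101.07 × 2.5 × 8.2667 × 6 = 12532
Final = 1.00 × 10^5 PFU/mL / 12532 = 7.98 PFU/mL

7.98 PFU/mL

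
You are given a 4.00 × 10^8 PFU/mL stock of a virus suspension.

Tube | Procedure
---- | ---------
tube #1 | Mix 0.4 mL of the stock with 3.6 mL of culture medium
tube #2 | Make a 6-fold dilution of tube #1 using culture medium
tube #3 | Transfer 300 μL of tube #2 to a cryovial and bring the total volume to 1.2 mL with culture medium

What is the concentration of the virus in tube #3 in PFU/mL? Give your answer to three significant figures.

Step 1: 0.4 mL + 3.6 mL = 4 mL total → factor 4/0.4 = 10
Step 2: 6-fold → factor 6
Step 3: 300 μL brought to 1.2 mL → factor 1200/300 = 4
Overall dilution factor = 10 × 6 × 4 = 240
Final = 4.00 × 10^8 PFU/mL / 240 = 1.67 × 10^6 PFU/mL

1.67 × 10^6 PFU/mL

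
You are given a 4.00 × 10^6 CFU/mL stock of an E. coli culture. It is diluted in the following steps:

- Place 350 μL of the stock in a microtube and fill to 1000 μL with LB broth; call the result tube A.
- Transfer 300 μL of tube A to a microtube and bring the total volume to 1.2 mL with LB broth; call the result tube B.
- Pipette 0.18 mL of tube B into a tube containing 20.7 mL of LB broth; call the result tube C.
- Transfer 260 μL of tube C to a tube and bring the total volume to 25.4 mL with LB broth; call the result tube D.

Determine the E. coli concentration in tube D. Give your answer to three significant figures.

Step 1: 350 μL brought to 1000 μL → factor 1000/350 = 2.8571
Step 2: 300 μL brought to 1.2 mL → factor 1200/300 = 4
Step 3: 0.18 mL + 20.7 mL = 20.88 mL total → factor 20.88/0.18 = 116
Step 4: 260 μL brought to 25.4 mL → factor 25400/260 = 97.692
Overall dilution factor = 2.8571 × 4 × 116 × 97.692 = 1.2951 × 10^5
Final = 4.00 × 10^6 CFU/mL / 1.2951 × 10^5 = 30.9 CFU/mL

30.9 CFU/mL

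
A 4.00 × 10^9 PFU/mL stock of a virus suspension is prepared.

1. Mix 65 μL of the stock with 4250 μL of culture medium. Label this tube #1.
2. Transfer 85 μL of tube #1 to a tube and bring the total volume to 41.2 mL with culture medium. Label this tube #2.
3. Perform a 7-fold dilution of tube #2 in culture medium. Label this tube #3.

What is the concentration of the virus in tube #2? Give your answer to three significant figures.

Step 1: 65 μL + 4250 μL = 4315 μL total → factor 4315/65 = 66.385
Step 2: 85 μL brought to 41.2 mL → factor 41200/85 = 484.71
Dilution factor through tube #2 = 66.385 × 484.71 = 32177
[tube #2] = 4.00 × 10^9 PFU/mL / 32177 = 1.24 × 10^5 PFU/mL

1.24 × 10^5 PFU/mL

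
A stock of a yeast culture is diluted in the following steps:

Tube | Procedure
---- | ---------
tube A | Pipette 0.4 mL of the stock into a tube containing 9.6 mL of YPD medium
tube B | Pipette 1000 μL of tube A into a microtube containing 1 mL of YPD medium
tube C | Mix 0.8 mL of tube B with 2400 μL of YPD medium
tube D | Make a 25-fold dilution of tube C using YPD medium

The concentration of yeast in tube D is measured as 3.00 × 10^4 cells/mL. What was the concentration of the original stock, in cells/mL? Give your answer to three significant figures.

1.50 × 10^8 cells/mL

Step 1: 0.4 mL + 9.6 mL = 10 mL total → factor 10/0.4 = 25
Step 2: 1000 μL + 1 mL = 2000 μL total → factor 2000/1000 = 2
Step 3: 0.8 mL + 2400 μL = 3.2 mL total → factor 3.2/0.8 = 4
Step 4: 25-fold → factor 25
Overall dilution factor = 25 × 2 × 4 × 25 = 5000
Stock = 3.00 × 10^4 cells/mL × 5000 = 1.50 × 10^8 cells/mL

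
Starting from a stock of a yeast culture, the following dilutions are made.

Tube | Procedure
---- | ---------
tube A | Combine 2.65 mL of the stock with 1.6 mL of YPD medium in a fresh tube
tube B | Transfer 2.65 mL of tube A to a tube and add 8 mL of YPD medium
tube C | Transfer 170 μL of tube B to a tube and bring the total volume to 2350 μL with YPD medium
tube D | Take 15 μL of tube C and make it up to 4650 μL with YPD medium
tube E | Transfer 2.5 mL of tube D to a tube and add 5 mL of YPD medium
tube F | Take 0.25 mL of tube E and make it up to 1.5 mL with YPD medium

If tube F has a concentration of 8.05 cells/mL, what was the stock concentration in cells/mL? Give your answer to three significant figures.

Step 1: 2.65 mL + 1.6 mL = 4.25 mL total → factor 4.25/2.65 = 1.6038
Step 2: 2.65 mL + 8 mL = 10.65 mL total → factor 10.65/2.65 = 4.0189
Step 3: 170 μL brought to 2350 μL → factor 2350/170 = 13.824
Step 4: 15 μL brought to 4650 μL → factor 4650/15 = 310
Step 5: 2.5 mL + 5 mL = 7.5 mL total → factor 7.5/2.5 = 3
Step 6: 0.25 mL brought to 1.5 mL → factor 1.5/0.25 = 6
Overall dilution factor = 1.6038 × 4.0189 × 13.824 × 310 × 3 × 6 = 4.9716 × 10^5
Stock = 8.05 cells/mL × 4.9716 × 10^5 = 4.00 × 10^6 cells/mL

4.00 × 10^6 cells/mL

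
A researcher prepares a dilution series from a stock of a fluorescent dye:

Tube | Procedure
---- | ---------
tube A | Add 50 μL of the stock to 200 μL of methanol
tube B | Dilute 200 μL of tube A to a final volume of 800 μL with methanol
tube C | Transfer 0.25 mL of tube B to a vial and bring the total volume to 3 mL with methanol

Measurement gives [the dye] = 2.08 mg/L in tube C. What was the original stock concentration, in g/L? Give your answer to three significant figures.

0.499 g/L

Step 1: 50 μL + 200 μL = 250 μL total → factor 250/50 = 5
Step 2: 200 μL brought to 800 μL → factor 800/200 = 4
Step 3: 0.25 mL brought to 3 mL → factor 3/0.25 = 12
Overall dilution factor = 5 × 4 × 12 = 240
Stock = 2.08 mg/L × 240 = 499.2 mg/L = 0.499 g/L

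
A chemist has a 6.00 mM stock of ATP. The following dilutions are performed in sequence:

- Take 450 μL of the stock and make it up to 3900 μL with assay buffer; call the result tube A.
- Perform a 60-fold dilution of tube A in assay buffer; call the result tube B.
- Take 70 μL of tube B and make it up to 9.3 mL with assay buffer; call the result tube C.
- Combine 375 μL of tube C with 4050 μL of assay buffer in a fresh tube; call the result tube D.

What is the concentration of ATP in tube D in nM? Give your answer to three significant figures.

Step 1: 450 μL brought to 3900 μL → factor 3900/450 = 8.6667
Step 2: 60-fold → factor 60
Step 3: 70 μL brought to 9.3 mL → factor 9300/70 = 132.86
Step 4: 375 μL + 4050 μL = 4425 μL total → factor 4425/375 = 11.8
Overall dilution factor = 8.6667 × 60 × 132.86 × 11.8 = 8.1521 × 10^5
Final = 6.00 mM / 8.1521 × 10^5 = 7.360 × 10^-6 mM = 7.36 nM

7.36 nM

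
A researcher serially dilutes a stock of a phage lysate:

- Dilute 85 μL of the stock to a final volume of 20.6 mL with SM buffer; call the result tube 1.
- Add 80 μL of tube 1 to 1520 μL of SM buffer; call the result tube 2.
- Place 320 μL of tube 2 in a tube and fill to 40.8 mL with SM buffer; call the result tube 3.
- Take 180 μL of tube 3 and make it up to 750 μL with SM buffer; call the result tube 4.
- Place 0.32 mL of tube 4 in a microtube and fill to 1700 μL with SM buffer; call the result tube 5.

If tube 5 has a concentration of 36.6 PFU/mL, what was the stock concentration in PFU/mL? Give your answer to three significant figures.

Step 1: 85 μL brought to 20.6 mL → factor 20600/85 = 242.35
Step 2: 80 μL + 1520 μL = 1600 μL total → factor 1600/80 = 20
Step 3: 320 μL brought to 40.8 mL → factor 40800/320 = 127.5
Step 4: 180 μL brought to 750 μL → factor 750/180 = 4.1667
Step 5: 0.32 mL brought to 1700 μL → factor 1.7/0.32 = 5.3125
Overall dilution factor = 242.35 × 20 × 127.5 × 4.1667 × 5.3125 = 1.368 × 10^7
Stock = 36.6 PFU/mL × 1.368 × 10^7 = 5.01 × 10^8 PFU/mL

5.01 × 10^8 PFU/mL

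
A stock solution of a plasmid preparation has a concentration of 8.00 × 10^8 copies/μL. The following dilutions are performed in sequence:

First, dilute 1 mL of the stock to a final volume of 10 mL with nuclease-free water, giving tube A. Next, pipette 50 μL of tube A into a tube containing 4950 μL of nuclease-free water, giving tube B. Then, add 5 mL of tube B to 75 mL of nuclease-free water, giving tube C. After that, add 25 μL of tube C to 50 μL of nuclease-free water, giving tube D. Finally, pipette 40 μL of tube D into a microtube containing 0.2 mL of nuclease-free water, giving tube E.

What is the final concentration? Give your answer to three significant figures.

Step 1: 1 mL brought to 10 mL → factor 10/1 = 10
Step 2: 50 μL + 4950 μL = 5000 μL total → factor 5000/50 = 100
Step 3: 5 mL + 75 mL = 80 mL total → factor 80/5 = 16
Step 4: 25 μL + 50 μL = 75 μL total → factor 75/25 = 3
Step 5: 40 μL + 0.2 mL = 240 μL total → factor 240/40 = 6
Overall dilution factor = 10 × 100 × 16 × 3 × 6 = 2.88 × 10^5
Final = 8.00 × 10^8 copies/μL / 2.88 × 10^5 = 2.78 × 10^3 copies/μL

2.78 × 10^3 copies/μL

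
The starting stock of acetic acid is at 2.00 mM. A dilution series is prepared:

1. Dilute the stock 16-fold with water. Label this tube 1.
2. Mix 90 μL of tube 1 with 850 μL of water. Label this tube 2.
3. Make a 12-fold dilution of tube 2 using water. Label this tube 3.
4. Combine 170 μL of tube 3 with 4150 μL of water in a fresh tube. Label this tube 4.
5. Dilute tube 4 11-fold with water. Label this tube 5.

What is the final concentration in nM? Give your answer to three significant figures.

Step 1: 16-fold → factor 16
Step 2: 90 μL + 850 μL = 940 μL total → factor 940/90 = 10.444
Step 3: 12-fold → factor 12
Step 4: 170 μL + 4150 μL = 4320 μL total → factor 4320/170 = 25.412
Step 5: 11-fold → factor 11
Overall dilution factor = 16 × 10.444 × 12 × 25.412 × 11 = 5.6055 × 10^5
Final = 2.00 mM / 5.6055 × 10^5 = 3.568 × 10^-6 mM = 3.57 nM

3.57 nM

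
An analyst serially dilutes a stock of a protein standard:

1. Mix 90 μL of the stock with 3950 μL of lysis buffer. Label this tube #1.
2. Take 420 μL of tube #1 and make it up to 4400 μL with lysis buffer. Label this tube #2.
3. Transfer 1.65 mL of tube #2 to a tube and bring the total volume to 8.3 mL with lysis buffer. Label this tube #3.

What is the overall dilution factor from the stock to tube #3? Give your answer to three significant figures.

Step 1: 90 μL + 3950 μL = 4040 μL total → factor 4040/90 = 44.889
Step 2: 420 μL brought to 4400 μL → factor 4400/420 = 10.476
Step 3: 1.65 mL brought to 8.3 mL → factor 8.3/1.65 = 5.0303
Overall dilution factor = 44.889 × 10.476 × 5.0303 = 2365.6

2.37 × 10^3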